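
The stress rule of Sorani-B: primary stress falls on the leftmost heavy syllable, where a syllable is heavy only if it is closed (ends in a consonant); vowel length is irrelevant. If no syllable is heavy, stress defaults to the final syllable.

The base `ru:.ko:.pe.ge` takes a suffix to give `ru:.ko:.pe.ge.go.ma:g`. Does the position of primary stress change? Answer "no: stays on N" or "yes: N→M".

Base `ru:.ko:.pe.ge` (4 syllables):
  Weights: 1 ru: L, 2 ko: L, 3 pe L, 4 ge L.
  No heavy syllable in the domain; default to the final syllable = syllable 4.
  → primary stress on syllable 4.
Suffixed `ru:.ko:.pe.ge.go.ma:g` (6 syllables):
  Weights: 1 ru: L, 2 ko: L, 3 pe L, 4 ge L, 5 go L, 6 ma:g H.
  Heavy syllables in the domain: 6. The leftmost is syllable 6 (ma:g).
  → primary stress on syllable 6.

yes: 4→6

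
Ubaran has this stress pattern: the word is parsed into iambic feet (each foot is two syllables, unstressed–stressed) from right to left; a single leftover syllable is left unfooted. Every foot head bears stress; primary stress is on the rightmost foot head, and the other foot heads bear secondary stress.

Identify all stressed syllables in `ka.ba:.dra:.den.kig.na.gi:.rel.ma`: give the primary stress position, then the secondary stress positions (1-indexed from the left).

Parse right to left into iambic (σˈσ) feet: ka (ba:.ˈdra:) (den.ˈkig) (na.ˈgi:) (rel.ˈma). Syllable 1 is left unfooted.
Foot heads (stressed positions): 3, 5, 7, 9.
End Rule Rightmost: primary stress on the rightmost head = syllable 9.
Secondary stress on 3, 5, 7: ka.ba:.ˌdra:.den.ˌkig.na.ˌgi:.rel.ˈma.

primary 9, secondary 3, 5, 7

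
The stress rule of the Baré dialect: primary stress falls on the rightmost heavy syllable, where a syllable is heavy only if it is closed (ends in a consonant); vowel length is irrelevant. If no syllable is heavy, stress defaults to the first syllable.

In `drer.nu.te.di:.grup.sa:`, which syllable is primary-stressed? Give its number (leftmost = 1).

Weights: 1 drer H, 2 nu L, 3 te L, 4 di: L, 5 grup H, 6 sa: L.
Heavy syllables in the domain: 1, 5. The rightmost is syllable 5 (grup).
Primary stress: syllable 5 → drer.nu.te.di:.ˈgrup.sa:.

5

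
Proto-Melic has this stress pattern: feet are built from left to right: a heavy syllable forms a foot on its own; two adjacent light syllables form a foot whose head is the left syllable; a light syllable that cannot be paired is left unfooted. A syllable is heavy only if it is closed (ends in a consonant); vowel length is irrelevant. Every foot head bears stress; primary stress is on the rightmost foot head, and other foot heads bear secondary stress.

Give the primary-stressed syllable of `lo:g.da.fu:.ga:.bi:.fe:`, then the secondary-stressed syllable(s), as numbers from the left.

primary 4, secondary 1, 2

Weights: 1 lo:g H, 2 da L, 3 fu: L, 4 ga: L, 5 bi: L, 6 fe: L.
Parse left to right (heavy = foot alone; LL = one foot; stranded L unfooted): (ˈlo:g) (ˈda.fu:) (ˈga:.bi:) fe:.
Foot heads: 1, 2, 4.
Primary stress on the rightmost head = syllable 4.
Secondary stress on 1, 2: ˌlo:g.ˌda.fu:.ˈga:.bi:.fe:.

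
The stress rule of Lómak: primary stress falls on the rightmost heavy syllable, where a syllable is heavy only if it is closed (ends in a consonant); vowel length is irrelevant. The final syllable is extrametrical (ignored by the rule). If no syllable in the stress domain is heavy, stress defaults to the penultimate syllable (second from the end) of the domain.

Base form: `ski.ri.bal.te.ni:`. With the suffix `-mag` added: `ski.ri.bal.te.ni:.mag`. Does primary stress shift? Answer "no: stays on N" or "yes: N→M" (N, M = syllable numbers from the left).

no: stays on 3

Base `ski.ri.bal.te.ni:` (5 syllables):
  The final syllable (5, ni:) is extrametrical; the stress domain is syllables 1–4.
  Weights: 1 ski L, 2 ri L, 3 bal H, 4 te L.
  Heavy syllables in the domain: 3. The rightmost is syllable 3 (bal).
  → primary stress on syllable 3.
Suffixed `ski.ri.bal.te.ni:.mag` (6 syllables):
  The final syllable (6, mag) is extrametrical; the stress domain is syllables 1–5.
  Weights: 1 ski L, 2 ri L, 3 bal H, 4 te L, 5 ni: L.
  Heavy syllables in the domain: 3. The rightmost is syllable 3 (bal).
  → primary stress on syllable 3.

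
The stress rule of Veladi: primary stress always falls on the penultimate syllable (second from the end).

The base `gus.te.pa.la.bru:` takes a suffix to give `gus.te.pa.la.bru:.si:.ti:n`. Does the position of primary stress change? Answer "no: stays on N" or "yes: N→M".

Base `gus.te.pa.la.bru:` (5 syllables):
  The word has 5 syllables; the penultimate syllable (second from the end) is syllable 4 (la).
  → primary stress on syllable 4.
Suffixed `gus.te.pa.la.bru:.si:.ti:n` (7 syllables):
  The word has 7 syllables; the penultimate syllable (second from the end) is syllable 6 (si:).
  → primary stress on syllable 6.

yes: 4→6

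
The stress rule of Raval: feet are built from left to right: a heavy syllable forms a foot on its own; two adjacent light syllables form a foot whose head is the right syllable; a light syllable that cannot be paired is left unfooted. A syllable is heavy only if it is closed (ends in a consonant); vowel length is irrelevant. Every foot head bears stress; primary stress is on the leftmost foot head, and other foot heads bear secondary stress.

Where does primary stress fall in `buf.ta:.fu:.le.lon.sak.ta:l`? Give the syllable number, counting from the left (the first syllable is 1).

Weights: 1 buf H, 2 ta: L, 3 fu: L, 4 le L, 5 lon H, 6 sak H, 7 ta:l H.
Parse left to right (heavy = foot alone; LL = one foot; stranded L unfooted): (ˈbuf) (ta:.ˈfu:) le (ˈlon) (ˈsak) (ˈta:l).
Foot heads: 1, 3, 5, 6, 7.
Primary stress on the leftmost head = syllable 1.
Primary stress: syllable 1 → ˈbuf.ta:.fu:.le.lon.sak.ta:l.

1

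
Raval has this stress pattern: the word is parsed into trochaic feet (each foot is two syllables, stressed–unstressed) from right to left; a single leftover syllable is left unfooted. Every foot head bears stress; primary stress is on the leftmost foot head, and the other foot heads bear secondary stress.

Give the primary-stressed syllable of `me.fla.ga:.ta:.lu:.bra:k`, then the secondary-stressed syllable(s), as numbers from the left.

primary 1, secondary 3, 5

Parse right to left into trochaic (ˈσσ) feet: (ˈme.fla) (ˈga:.ta:) (ˈlu:.bra:k).
Foot heads (stressed positions): 1, 3, 5.
End Rule Leftmost: primary stress on the leftmost head = syllable 1.
Secondary stress on 3, 5: ˈme.fla.ˌga:.ta:.ˌlu:.bra:k.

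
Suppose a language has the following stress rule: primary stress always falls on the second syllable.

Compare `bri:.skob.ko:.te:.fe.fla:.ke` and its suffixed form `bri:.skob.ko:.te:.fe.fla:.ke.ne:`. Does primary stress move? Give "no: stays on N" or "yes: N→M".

no: stays on 2

Base `bri:.skob.ko:.te:.fe.fla:.ke` (7 syllables):
  The word has 7 syllables; the second syllable is syllable 2 (skob).
  → primary stress on syllable 2.
Suffixed `bri:.skob.ko:.te:.fe.fla:.ke.ne:` (8 syllables):
  The word has 8 syllables; the second syllable is syllable 2 (skob).
  → primary stress on syllable 2.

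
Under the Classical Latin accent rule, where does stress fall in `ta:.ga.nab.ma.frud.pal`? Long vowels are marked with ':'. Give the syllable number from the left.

Classical Latin: stress the penult if heavy (long vowel or closed), else the antepenult.
Weights: 4 ma L, 5 frud H, 6 pal H.
The penult (syllable 5, frud) is heavy, so it takes stress.
Stress on syllable 5: ta:.ga.nab.ma.ˈfrud.pal.

5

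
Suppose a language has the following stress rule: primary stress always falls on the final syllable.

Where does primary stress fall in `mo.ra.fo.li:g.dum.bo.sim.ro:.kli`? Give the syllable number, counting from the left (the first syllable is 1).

9

The word has 9 syllables; the final syllable is syllable 9 (kli).
Primary stress: syllable 9 → mo.ra.fo.li:g.dum.bo.sim.ro:.ˈkli.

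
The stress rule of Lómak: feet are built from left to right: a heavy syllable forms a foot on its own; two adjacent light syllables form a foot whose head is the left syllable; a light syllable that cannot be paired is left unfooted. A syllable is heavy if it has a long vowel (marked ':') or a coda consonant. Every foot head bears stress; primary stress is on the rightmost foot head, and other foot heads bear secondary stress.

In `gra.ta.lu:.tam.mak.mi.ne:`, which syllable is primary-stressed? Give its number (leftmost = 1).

Weights: 1 gra L, 2 ta L, 3 lu: H, 4 tam H, 5 mak H, 6 mi L, 7 ne: H.
Parse left to right (heavy = foot alone; LL = one foot; stranded L unfooted): (ˈgra.ta) (ˈlu:) (ˈtam) (ˈmak) mi (ˈne:).
Foot heads: 1, 3, 4, 5, 7.
Primary stress on the rightmost head = syllable 7.
Primary stress: syllable 7 → gra.ta.lu:.tam.mak.mi.ˈne:.

7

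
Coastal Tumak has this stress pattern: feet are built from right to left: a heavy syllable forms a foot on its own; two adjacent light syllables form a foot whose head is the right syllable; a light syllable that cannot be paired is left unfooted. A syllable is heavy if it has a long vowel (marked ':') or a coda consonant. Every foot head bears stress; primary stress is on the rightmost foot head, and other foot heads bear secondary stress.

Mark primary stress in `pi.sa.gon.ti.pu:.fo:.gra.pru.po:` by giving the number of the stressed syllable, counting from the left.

Weights: 1 pi L, 2 sa L, 3 gon H, 4 ti L, 5 pu: H, 6 fo: H, 7 gra L, 8 pru L, 9 po: H.
Parse right to left (heavy = foot alone; LL = one foot; stranded L unfooted): (pi.ˈsa) (ˈgon) ti (ˈpu:) (ˈfo:) (gra.ˈpru) (ˈpo:).
Foot heads: 2, 3, 5, 6, 8, 9.
Primary stress on the rightmost head = syllable 9.
Primary stress: syllable 9 → pi.sa.gon.ti.pu:.fo:.gra.pru.ˈpo:.

9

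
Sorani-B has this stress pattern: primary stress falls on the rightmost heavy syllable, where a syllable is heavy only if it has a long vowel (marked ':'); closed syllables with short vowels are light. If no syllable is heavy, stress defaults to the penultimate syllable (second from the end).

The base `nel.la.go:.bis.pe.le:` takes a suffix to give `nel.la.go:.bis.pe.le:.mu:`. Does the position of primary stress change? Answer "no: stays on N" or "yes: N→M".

Base `nel.la.go:.bis.pe.le:` (6 syllables):
  Weights: 1 nel L, 2 la L, 3 go: H, 4 bis L, 5 pe L, 6 le: H.
  Heavy syllables in the domain: 3, 6. The rightmost is syllable 6 (le:).
  → primary stress on syllable 6.
Suffixed `nel.la.go:.bis.pe.le:.mu:` (7 syllables):
  Weights: 1 nel L, 2 la L, 3 go: H, 4 bis L, 5 pe L, 6 le: H, 7 mu: H.
  Heavy syllables in the domain: 3, 6, 7. The rightmost is syllable 7 (mu:).
  → primary stress on syllable 7.

yes: 6→7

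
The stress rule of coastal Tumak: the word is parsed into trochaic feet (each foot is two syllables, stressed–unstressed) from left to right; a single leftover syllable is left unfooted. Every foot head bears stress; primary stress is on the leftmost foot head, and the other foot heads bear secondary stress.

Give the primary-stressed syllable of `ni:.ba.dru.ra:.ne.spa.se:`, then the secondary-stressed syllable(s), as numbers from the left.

primary 1, secondary 3, 5

Parse left to right into trochaic (ˈσσ) feet: (ˈni:.ba) (ˈdru.ra:) (ˈne.spa) se:. Syllable 7 is left unfooted.
Foot heads (stressed positions): 1, 3, 5.
End Rule Leftmost: primary stress on the leftmost head = syllable 1.
Secondary stress on 3, 5: ˈni:.ba.ˌdru.ra:.ˌne.spa.se:.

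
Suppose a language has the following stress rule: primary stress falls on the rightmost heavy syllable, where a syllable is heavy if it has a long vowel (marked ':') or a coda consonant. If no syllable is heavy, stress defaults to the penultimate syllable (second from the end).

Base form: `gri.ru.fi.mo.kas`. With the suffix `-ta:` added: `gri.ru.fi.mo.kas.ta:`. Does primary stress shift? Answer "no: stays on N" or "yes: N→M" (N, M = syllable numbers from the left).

yes: 5→6

Base `gri.ru.fi.mo.kas` (5 syllables):
  Weights: 1 gri L, 2 ru L, 3 fi L, 4 mo L, 5 kas H.
  Heavy syllables in the domain: 5. The rightmost is syllable 5 (kas).
  → primary stress on syllable 5.
Suffixed `gri.ru.fi.mo.kas.ta:` (6 syllables):
  Weights: 1 gri L, 2 ru L, 3 fi L, 4 mo L, 5 kas H, 6 ta: H.
  Heavy syllables in the domain: 5, 6. The rightmost is syllable 6 (ta:).
  → primary stress on syllable 6.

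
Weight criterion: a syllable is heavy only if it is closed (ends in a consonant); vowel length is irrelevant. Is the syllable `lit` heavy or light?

`lit`: short vowel, closed (coda /t/). Closed (coda /t/) → heavy.

heavy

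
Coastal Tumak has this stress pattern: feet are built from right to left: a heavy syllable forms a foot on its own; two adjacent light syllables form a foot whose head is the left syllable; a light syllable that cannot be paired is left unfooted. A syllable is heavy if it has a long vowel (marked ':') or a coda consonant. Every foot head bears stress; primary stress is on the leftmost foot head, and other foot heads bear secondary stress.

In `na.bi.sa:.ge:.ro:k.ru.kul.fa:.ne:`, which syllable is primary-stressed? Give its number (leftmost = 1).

1

Weights: 1 na L, 2 bi L, 3 sa: H, 4 ge: H, 5 ro:k H, 6 ru L, 7 kul H, 8 fa: H, 9 ne: H.
Parse right to left (heavy = foot alone; LL = one foot; stranded L unfooted): (ˈna.bi) (ˈsa:) (ˈge:) (ˈro:k) ru (ˈkul) (ˈfa:) (ˈne:).
Foot heads: 1, 3, 4, 5, 7, 8, 9.
Primary stress on the leftmost head = syllable 1.
Primary stress: syllable 1 → ˈna.bi.sa:.ge:.ro:k.ru.kul.fa:.ne:.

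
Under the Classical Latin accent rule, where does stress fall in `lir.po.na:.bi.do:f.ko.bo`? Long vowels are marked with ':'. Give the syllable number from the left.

Classical Latin: stress the penult if heavy (long vowel or closed), else the antepenult.
Weights: 5 do:f H, 6 ko L, 7 bo L.
The penult (syllable 6, ko) is light, so stress falls on the antepenult (syllable 5, do:f).
Stress on syllable 5: lir.po.na:.bi.ˈdo:f.ko.bo.

5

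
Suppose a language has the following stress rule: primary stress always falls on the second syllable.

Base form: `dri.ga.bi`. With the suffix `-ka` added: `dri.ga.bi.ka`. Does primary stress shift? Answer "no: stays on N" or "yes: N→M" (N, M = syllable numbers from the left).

Base `dri.ga.bi` (3 syllables):
  The word has 3 syllables; the second syllable is syllable 2 (ga).
  → primary stress on syllable 2.
Suffixed `dri.ga.bi.ka` (4 syllables):
  The word has 4 syllables; the second syllable is syllable 2 (ga).
  → primary stress on syllable 2.

no: stays on 2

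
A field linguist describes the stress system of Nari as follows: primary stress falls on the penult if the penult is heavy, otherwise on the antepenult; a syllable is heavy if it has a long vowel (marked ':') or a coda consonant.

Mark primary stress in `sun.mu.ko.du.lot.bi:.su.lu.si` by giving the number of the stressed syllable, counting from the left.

Weights: 7 su L, 8 lu L, 9 si L.
The penult (syllable 8, lu) is light, so stress falls on the antepenult (syllable 7, su).
Primary stress: syllable 7 → sun.mu.ko.du.lot.bi:.ˈsu.lu.si.

7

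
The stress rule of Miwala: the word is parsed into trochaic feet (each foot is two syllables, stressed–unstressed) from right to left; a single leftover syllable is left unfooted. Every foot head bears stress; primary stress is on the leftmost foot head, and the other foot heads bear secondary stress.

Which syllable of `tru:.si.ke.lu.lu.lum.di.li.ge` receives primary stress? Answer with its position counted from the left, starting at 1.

2

Parse right to left into trochaic (ˈσσ) feet: tru: (ˈsi.ke) (ˈlu.lu) (ˈlum.di) (ˈli.ge). Syllable 1 is left unfooted.
Foot heads (stressed positions): 2, 4, 6, 8.
End Rule Leftmost: primary stress on the leftmost head = syllable 2.
Primary stress: syllable 2 → tru:.ˈsi.ke.lu.lu.lum.di.li.ge.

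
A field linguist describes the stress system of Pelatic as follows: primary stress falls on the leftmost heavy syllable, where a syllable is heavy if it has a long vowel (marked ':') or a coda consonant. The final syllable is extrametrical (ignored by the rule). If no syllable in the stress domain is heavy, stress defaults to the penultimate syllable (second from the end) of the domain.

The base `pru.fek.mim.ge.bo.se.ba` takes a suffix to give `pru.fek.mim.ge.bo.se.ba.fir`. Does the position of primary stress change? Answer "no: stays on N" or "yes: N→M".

no: stays on 2

Base `pru.fek.mim.ge.bo.se.ba` (7 syllables):
  The final syllable (7, ba) is extrametrical; the stress domain is syllables 1–6.
  Weights: 1 pru L, 2 fek H, 3 mim H, 4 ge L, 5 bo L, 6 se L.
  Heavy syllables in the domain: 2, 3. The leftmost is syllable 2 (fek).
  → primary stress on syllable 2.
Suffixed `pru.fek.mim.ge.bo.se.ba.fir` (8 syllables):
  The final syllable (8, fir) is extrametrical; the stress domain is syllables 1–7.
  Weights: 1 pru L, 2 fek H, 3 mim H, 4 ge L, 5 bo L, 6 se L, 7 ba L.
  Heavy syllables in the domain: 2, 3. The leftmost is syllable 2 (fek).
  → primary stress on syllable 2.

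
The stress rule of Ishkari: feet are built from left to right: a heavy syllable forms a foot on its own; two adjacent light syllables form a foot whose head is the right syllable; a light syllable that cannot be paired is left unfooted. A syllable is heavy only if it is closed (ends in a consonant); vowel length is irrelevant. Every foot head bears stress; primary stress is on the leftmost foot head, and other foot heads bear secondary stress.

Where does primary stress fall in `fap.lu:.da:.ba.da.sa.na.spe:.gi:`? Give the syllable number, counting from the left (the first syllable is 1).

1

Weights: 1 fap H, 2 lu: L, 3 da: L, 4 ba L, 5 da L, 6 sa L, 7 na L, 8 spe: L, 9 gi: L.
Parse left to right (heavy = foot alone; LL = one foot; stranded L unfooted): (ˈfap) (lu:.ˈda:) (ba.ˈda) (sa.ˈna) (spe:.ˈgi:).
Foot heads: 1, 3, 5, 7, 9.
Primary stress on the leftmost head = syllable 1.
Primary stress: syllable 1 → ˈfap.lu:.da:.ba.da.sa.na.spe:.gi:.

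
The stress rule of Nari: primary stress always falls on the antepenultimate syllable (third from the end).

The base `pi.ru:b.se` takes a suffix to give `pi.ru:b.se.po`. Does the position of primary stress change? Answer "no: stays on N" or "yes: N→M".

yes: 1→2

Base `pi.ru:b.se` (3 syllables):
  The word has 3 syllables; the antepenultimate syllable (third from the end) is syllable 1 (pi).
  → primary stress on syllable 1.
Suffixed `pi.ru:b.se.po` (4 syllables):
  The word has 4 syllables; the antepenultimate syllable (third from the end) is syllable 2 (ru:b).
  → primary stress on syllable 2.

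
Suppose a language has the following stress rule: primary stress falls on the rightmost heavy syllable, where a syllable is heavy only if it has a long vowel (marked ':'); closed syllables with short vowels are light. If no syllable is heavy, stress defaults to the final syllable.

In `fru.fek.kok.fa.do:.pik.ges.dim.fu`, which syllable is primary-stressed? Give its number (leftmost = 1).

Weights: 1 fru L, 2 fek L, 3 kok L, 4 fa L, 5 do: H, 6 pik L, 7 ges L, 8 dim L, 9 fu L.
Heavy syllables in the domain: 5. The rightmost is syllable 5 (do:).
Primary stress: syllable 5 → fru.fek.kok.fa.ˈdo:.pik.ges.dim.fu.

5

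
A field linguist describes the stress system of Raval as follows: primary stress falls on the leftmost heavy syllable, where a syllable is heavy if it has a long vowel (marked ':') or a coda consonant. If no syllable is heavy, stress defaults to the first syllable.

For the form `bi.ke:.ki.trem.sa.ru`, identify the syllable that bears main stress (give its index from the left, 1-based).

Weights: 1 bi L, 2 ke: H, 3 ki L, 4 trem H, 5 sa L, 6 ru L.
Heavy syllables in the domain: 2, 4. The leftmost is syllable 2 (ke:).
Primary stress: syllable 2 → bi.ˈke:.ki.trem.sa.ru.

2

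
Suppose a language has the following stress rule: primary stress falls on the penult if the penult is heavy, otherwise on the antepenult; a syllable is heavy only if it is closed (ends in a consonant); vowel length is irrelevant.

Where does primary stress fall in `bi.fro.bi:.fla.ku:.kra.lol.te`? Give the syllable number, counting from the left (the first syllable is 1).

7

Weights: 6 kra L, 7 lol H, 8 te L.
The penult (syllable 7, lol) is heavy, so it takes stress.
Primary stress: syllable 7 → bi.fro.bi:.fla.ku:.kra.ˈlol.te.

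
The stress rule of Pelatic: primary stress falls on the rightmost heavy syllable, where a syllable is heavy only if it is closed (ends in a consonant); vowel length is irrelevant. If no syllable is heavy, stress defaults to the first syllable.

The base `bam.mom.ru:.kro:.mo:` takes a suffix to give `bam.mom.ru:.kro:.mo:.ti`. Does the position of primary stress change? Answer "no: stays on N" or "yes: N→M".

Base `bam.mom.ru:.kro:.mo:` (5 syllables):
  Weights: 1 bam H, 2 mom H, 3 ru: L, 4 kro: L, 5 mo: L.
  Heavy syllables in the domain: 1, 2. The rightmost is syllable 2 (mom).
  → primary stress on syllable 2.
Suffixed `bam.mom.ru:.kro:.mo:.ti` (6 syllables):
  Weights: 1 bam H, 2 mom H, 3 ru: L, 4 kro: L, 5 mo: L, 6 ti L.
  Heavy syllables in the domain: 1, 2. The rightmost is syllable 2 (mom).
  → primary stress on syllable 2.

no: stays on 2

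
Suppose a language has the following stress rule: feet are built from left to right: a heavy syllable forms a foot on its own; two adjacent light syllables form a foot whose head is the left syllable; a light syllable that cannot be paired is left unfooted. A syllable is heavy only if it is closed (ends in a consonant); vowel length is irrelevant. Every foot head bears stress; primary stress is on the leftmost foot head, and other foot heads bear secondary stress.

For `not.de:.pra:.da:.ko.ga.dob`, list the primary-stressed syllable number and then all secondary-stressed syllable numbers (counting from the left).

Weights: 1 not H, 2 de: L, 3 pra: L, 4 da: L, 5 ko L, 6 ga L, 7 dob H.
Parse left to right (heavy = foot alone; LL = one foot; stranded L unfooted): (ˈnot) (ˈde:.pra:) (ˈda:.ko) ga (ˈdob).
Foot heads: 1, 2, 4, 7.
Primary stress on the leftmost head = syllable 1.
Secondary stress on 2, 4, 7: ˈnot.ˌde:.pra:.ˌda:.ko.ga.ˌdob.

primary 1, secondary 2, 4, 7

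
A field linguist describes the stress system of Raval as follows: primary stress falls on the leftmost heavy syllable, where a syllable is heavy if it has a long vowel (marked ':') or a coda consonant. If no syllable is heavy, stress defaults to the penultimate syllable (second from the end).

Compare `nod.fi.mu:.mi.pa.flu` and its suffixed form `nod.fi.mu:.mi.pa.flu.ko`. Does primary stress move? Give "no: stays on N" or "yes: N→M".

no: stays on 1

Base `nod.fi.mu:.mi.pa.flu` (6 syllables):
  Weights: 1 nod H, 2 fi L, 3 mu: H, 4 mi L, 5 pa L, 6 flu L.
  Heavy syllables in the domain: 1, 3. The leftmost is syllable 1 (nod).
  → primary stress on syllable 1.
Suffixed `nod.fi.mu:.mi.pa.flu.ko` (7 syllables):
  Weights: 1 nod H, 2 fi L, 3 mu: H, 4 mi L, 5 pa L, 6 flu L, 7 ko L.
  Heavy syllables in the domain: 1, 3. The leftmost is syllable 1 (nod).
  → primary stress on syllable 1.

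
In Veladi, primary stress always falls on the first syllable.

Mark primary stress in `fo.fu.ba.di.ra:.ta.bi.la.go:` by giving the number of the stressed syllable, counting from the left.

The word has 9 syllables; the first syllable is syllable 1 (fo).
Primary stress: syllable 1 → ˈfo.fu.ba.di.ra:.ta.bi.la.go:.

1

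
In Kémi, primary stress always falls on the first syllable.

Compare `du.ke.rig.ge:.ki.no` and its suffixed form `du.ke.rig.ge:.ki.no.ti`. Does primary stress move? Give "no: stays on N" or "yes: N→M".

no: stays on 1

Base `du.ke.rig.ge:.ki.no` (6 syllables):
  The word has 6 syllables; the first syllable is syllable 1 (du).
  → primary stress on syllable 1.
Suffixed `du.ke.rig.ge:.ki.no.ti` (7 syllables):
  The word has 7 syllables; the first syllable is syllable 1 (du).
  → primary stress on syllable 1.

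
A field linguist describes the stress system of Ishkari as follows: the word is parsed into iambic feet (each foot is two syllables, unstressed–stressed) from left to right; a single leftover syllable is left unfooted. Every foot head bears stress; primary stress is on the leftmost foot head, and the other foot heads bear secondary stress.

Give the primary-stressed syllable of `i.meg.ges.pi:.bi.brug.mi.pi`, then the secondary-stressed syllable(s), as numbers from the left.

primary 2, secondary 4, 6, 8

Parse left to right into iambic (σˈσ) feet: (i.ˈmeg) (ges.ˈpi:) (bi.ˈbrug) (mi.ˈpi).
Foot heads (stressed positions): 2, 4, 6, 8.
End Rule Leftmost: primary stress on the leftmost head = syllable 2.
Secondary stress on 4, 6, 8: i.ˈmeg.ges.ˌpi:.bi.ˌbrug.mi.ˌpi.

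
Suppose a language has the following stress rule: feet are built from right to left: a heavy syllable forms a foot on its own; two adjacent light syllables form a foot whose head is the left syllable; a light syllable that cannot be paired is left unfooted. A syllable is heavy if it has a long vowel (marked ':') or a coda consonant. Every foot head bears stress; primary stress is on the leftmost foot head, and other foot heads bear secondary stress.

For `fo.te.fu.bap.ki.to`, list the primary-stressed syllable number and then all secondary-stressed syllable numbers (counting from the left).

primary 2, secondary 4, 5

Weights: 1 fo L, 2 te L, 3 fu L, 4 bap H, 5 ki L, 6 to L.
Parse right to left (heavy = foot alone; LL = one foot; stranded L unfooted): fo (ˈte.fu) (ˈbap) (ˈki.to).
Foot heads: 2, 4, 5.
Primary stress on the leftmost head = syllable 2.
Secondary stress on 4, 5: fo.ˈte.fu.ˌbap.ˌki.to.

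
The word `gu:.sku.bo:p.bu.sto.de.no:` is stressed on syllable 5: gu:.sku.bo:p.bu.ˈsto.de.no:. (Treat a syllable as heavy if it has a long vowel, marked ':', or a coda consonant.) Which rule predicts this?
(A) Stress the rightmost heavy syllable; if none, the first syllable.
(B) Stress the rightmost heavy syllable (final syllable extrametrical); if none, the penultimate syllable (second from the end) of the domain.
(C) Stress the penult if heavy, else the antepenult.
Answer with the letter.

Rule A → syllable 7 (observed: 5).
Rule B → syllable 3 (observed: 5).
Rule C → syllable 5 ✓.

C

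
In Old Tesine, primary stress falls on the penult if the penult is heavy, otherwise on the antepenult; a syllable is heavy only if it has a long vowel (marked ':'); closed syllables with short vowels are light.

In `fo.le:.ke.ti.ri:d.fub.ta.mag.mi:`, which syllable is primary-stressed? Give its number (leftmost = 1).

Weights: 7 ta L, 8 mag L, 9 mi: H.
The penult (syllable 8, mag) is light, so stress falls on the antepenult (syllable 7, ta).
Primary stress: syllable 7 → fo.le:.ke.ti.ri:d.fub.ˈta.mag.mi:.

7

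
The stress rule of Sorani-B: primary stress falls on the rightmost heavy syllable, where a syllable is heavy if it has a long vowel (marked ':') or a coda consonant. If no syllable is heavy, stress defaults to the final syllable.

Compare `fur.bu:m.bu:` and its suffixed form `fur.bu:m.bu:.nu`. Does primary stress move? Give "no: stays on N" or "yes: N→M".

no: stays on 3

Base `fur.bu:m.bu:` (3 syllables):
  Weights: 1 fur H, 2 bu:m H, 3 bu: H.
  Heavy syllables in the domain: 1, 2, 3. The rightmost is syllable 3 (bu:).
  → primary stress on syllable 3.
Suffixed `fur.bu:m.bu:.nu` (4 syllables):
  Weights: 1 fur H, 2 bu:m H, 3 bu: H, 4 nu L.
  Heavy syllables in the domain: 1, 2, 3. The rightmost is syllable 3 (bu:).
  → primary stress on syllable 3.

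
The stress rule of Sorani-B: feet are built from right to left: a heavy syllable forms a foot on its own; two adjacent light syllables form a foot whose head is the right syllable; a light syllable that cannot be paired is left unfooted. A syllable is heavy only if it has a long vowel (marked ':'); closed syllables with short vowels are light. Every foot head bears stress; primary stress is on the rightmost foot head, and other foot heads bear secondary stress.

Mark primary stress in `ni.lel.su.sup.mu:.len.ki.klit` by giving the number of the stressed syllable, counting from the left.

8

Weights: 1 ni L, 2 lel L, 3 su L, 4 sup L, 5 mu: H, 6 len L, 7 ki L, 8 klit L.
Parse right to left (heavy = foot alone; LL = one foot; stranded L unfooted): (ni.ˈlel) (su.ˈsup) (ˈmu:) len (ki.ˈklit).
Foot heads: 2, 4, 5, 8.
Primary stress on the rightmost head = syllable 8.
Primary stress: syllable 8 → ni.lel.su.sup.mu:.len.ki.ˈklit.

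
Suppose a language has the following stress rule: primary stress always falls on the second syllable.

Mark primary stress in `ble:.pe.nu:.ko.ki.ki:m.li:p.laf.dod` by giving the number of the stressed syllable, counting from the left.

2

The word has 9 syllables; the second syllable is syllable 2 (pe).
Primary stress: syllable 2 → ble:.ˈpe.nu:.ko.ki.ki:m.li:p.laf.dod.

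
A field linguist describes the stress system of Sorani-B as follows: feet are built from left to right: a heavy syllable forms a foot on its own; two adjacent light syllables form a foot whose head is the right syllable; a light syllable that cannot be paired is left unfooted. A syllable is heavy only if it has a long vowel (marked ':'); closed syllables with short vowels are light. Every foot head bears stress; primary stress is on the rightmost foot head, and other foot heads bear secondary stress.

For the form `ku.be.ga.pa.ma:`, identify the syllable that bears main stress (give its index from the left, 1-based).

Weights: 1 ku L, 2 be L, 3 ga L, 4 pa L, 5 ma: H.
Parse left to right (heavy = foot alone; LL = one foot; stranded L unfooted): (ku.ˈbe) (ga.ˈpa) (ˈma:).
Foot heads: 2, 4, 5.
Primary stress on the rightmost head = syllable 5.
Primary stress: syllable 5 → ku.be.ga.pa.ˈma:.

5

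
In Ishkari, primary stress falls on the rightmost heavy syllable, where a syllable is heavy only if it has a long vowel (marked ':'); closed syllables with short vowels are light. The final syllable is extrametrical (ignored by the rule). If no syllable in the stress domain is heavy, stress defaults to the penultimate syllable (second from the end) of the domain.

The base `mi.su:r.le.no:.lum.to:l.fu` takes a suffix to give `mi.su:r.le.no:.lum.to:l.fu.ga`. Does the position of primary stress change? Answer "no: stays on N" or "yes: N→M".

Base `mi.su:r.le.no:.lum.to:l.fu` (7 syllables):
  The final syllable (7, fu) is extrametrical; the stress domain is syllables 1–6.
  Weights: 1 mi L, 2 su:r H, 3 le L, 4 no: H, 5 lum L, 6 to:l H.
  Heavy syllables in the domain: 2, 4, 6. The rightmost is syllable 6 (to:l).
  → primary stress on syllable 6.
Suffixed `mi.su:r.le.no:.lum.to:l.fu.ga` (8 syllables):
  The final syllable (8, ga) is extrametrical; the stress domain is syllables 1–7.
  Weights: 1 mi L, 2 su:r H, 3 le L, 4 no: H, 5 lum L, 6 to:l H, 7 fu L.
  Heavy syllables in the domain: 2, 4, 6. The rightmost is syllable 6 (to:l).
  → primary stress on syllable 6.

no: stays on 6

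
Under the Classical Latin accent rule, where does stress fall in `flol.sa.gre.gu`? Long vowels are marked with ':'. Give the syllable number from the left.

Classical Latin: stress the penult if heavy (long vowel or closed), else the antepenult.
Weights: 2 sa L, 3 gre L, 4 gu L.
The penult (syllable 3, gre) is light, so stress falls on the antepenult (syllable 2, sa).
Stress on syllable 2: flol.ˈsa.gre.gu.

2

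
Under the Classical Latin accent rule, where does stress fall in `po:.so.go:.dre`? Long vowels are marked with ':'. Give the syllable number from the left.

3

Classical Latin: stress the penult if heavy (long vowel or closed), else the antepenult.
Weights: 2 so L, 3 go: H, 4 dre L.
The penult (syllable 3, go:) is heavy, so it takes stress.
Stress on syllable 3: po:.so.ˈgo:.dre.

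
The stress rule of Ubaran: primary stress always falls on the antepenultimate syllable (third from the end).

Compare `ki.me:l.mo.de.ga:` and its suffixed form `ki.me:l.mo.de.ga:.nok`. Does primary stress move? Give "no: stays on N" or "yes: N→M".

yes: 3→4

Base `ki.me:l.mo.de.ga:` (5 syllables):
  The word has 5 syllables; the antepenultimate syllable (third from the end) is syllable 3 (mo).
  → primary stress on syllable 3.
Suffixed `ki.me:l.mo.de.ga:.nok` (6 syllables):
  The word has 6 syllables; the antepenultimate syllable (third from the end) is syllable 4 (de).
  → primary stress on syllable 4.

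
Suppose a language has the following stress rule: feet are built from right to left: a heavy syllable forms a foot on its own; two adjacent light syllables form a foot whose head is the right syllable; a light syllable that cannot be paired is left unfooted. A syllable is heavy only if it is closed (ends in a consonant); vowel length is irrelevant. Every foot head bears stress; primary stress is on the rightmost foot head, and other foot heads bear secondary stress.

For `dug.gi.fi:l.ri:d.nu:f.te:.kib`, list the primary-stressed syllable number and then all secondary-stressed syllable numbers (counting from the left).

primary 7, secondary 1, 3, 4, 5

Weights: 1 dug H, 2 gi L, 3 fi:l H, 4 ri:d H, 5 nu:f H, 6 te: L, 7 kib H.
Parse right to left (heavy = foot alone; LL = one foot; stranded L unfooted): (ˈdug) gi (ˈfi:l) (ˈri:d) (ˈnu:f) te: (ˈkib).
Foot heads: 1, 3, 4, 5, 7.
Primary stress on the rightmost head = syllable 7.
Secondary stress on 1, 3, 4, 5: ˌdug.gi.ˌfi:l.ˌri:d.ˌnu:f.te:.ˈkib.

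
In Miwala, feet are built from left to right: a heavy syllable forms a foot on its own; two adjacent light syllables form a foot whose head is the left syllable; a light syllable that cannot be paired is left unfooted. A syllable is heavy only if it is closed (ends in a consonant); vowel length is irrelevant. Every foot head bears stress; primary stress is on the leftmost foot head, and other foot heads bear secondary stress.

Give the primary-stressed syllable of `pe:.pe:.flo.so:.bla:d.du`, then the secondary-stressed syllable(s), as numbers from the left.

Weights: 1 pe: L, 2 pe: L, 3 flo L, 4 so: L, 5 bla:d H, 6 du L.
Parse left to right (heavy = foot alone; LL = one foot; stranded L unfooted): (ˈpe:.pe:) (ˈflo.so:) (ˈbla:d) du.
Foot heads: 1, 3, 5.
Primary stress on the leftmost head = syllable 1.
Secondary stress on 3, 5: ˈpe:.pe:.ˌflo.so:.ˌbla:d.du.

primary 1, secondary 3, 5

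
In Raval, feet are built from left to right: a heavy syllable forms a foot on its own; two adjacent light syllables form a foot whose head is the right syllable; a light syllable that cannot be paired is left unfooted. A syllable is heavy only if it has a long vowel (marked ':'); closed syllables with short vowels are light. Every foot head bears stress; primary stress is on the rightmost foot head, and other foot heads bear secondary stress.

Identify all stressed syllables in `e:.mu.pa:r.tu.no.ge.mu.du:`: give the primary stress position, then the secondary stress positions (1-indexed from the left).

primary 8, secondary 1, 3, 5, 7

Weights: 1 e: H, 2 mu L, 3 pa:r H, 4 tu L, 5 no L, 6 ge L, 7 mu L, 8 du: H.
Parse left to right (heavy = foot alone; LL = one foot; stranded L unfooted): (ˈe:) mu (ˈpa:r) (tu.ˈno) (ge.ˈmu) (ˈdu:).
Foot heads: 1, 3, 5, 7, 8.
Primary stress on the rightmost head = syllable 8.
Secondary stress on 1, 3, 5, 7: ˌe:.mu.ˌpa:r.tu.ˌno.ge.ˌmu.ˈdu:.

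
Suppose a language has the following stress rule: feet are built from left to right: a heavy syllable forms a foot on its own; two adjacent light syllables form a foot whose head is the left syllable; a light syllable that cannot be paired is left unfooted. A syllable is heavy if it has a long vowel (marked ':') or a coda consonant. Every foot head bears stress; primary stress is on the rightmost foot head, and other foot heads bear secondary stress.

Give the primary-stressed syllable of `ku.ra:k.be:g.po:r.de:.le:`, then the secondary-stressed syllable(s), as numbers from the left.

Weights: 1 ku L, 2 ra:k H, 3 be:g H, 4 po:r H, 5 de: H, 6 le: H.
Parse left to right (heavy = foot alone; LL = one foot; stranded L unfooted): ku (ˈra:k) (ˈbe:g) (ˈpo:r) (ˈde:) (ˈle:).
Foot heads: 2, 3, 4, 5, 6.
Primary stress on the rightmost head = syllable 6.
Secondary stress on 2, 3, 4, 5: ku.ˌra:k.ˌbe:g.ˌpo:r.ˌde:.ˈle:.

primary 6, secondary 2, 3, 4, 5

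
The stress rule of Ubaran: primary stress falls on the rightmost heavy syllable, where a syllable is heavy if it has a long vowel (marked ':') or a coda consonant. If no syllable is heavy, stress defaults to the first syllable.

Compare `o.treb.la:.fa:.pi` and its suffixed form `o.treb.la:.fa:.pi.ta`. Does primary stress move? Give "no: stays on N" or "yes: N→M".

Base `o.treb.la:.fa:.pi` (5 syllables):
  Weights: 1 o L, 2 treb H, 3 la: H, 4 fa: H, 5 pi L.
  Heavy syllables in the domain: 2, 3, 4. The rightmost is syllable 4 (fa:).
  → primary stress on syllable 4.
Suffixed `o.treb.la:.fa:.pi.ta` (6 syllables):
  Weights: 1 o L, 2 treb H, 3 la: H, 4 fa: H, 5 pi L, 6 ta L.
  Heavy syllables in the domain: 2, 3, 4. The rightmost is syllable 4 (fa:).
  → primary stress on syllable 4.

no: stays on 4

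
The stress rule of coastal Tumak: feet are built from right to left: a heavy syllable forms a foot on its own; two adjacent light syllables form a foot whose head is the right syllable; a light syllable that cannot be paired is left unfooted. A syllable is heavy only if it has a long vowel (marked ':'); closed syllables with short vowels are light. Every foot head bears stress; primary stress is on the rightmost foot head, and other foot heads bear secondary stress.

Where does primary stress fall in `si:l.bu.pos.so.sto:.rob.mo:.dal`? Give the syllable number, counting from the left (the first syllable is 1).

7

Weights: 1 si:l H, 2 bu L, 3 pos L, 4 so L, 5 sto: H, 6 rob L, 7 mo: H, 8 dal L.
Parse right to left (heavy = foot alone; LL = one foot; stranded L unfooted): (ˈsi:l) bu (pos.ˈso) (ˈsto:) rob (ˈmo:) dal.
Foot heads: 1, 4, 5, 7.
Primary stress on the rightmost head = syllable 7.
Primary stress: syllable 7 → si:l.bu.pos.so.sto:.rob.ˈmo:.dal.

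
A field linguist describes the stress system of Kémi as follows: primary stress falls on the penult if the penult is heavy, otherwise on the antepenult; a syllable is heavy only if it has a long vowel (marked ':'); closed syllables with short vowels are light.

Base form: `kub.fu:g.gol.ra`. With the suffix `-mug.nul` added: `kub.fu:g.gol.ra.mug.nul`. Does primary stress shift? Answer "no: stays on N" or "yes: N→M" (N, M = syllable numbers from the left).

Base `kub.fu:g.gol.ra` (4 syllables):
  Weights: 2 fu:g H, 3 gol L, 4 ra L.
  The penult (syllable 3, gol) is light, so stress falls on the antepenult (syllable 2, fu:g).
  → primary stress on syllable 2.
Suffixed `kub.fu:g.gol.ra.mug.nul` (6 syllables):
  Weights: 4 ra L, 5 mug L, 6 nul L.
  The penult (syllable 5, mug) is light, so stress falls on the antepenult (syllable 4, ra).
  → primary stress on syllable 4.

yes: 2→4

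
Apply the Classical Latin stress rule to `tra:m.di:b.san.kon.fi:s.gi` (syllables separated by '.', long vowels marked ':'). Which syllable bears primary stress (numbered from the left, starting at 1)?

5

Classical Latin: stress the penult if heavy (long vowel or closed), else the antepenult.
Weights: 4 kon H, 5 fi:s H, 6 gi L.
The penult (syllable 5, fi:s) is heavy, so it takes stress.
Stress on syllable 5: tra:m.di:b.san.kon.ˈfi:s.gi.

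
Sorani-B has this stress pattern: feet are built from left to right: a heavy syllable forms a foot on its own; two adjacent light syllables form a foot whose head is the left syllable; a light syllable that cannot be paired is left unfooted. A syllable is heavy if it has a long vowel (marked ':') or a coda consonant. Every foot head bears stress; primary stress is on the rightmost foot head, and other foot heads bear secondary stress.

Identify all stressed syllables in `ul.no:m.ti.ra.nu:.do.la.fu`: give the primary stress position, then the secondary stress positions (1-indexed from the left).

primary 6, secondary 1, 2, 3, 5

Weights: 1 ul H, 2 no:m H, 3 ti L, 4 ra L, 5 nu: H, 6 do L, 7 la L, 8 fu L.
Parse left to right (heavy = foot alone; LL = one foot; stranded L unfooted): (ˈul) (ˈno:m) (ˈti.ra) (ˈnu:) (ˈdo.la) fu.
Foot heads: 1, 2, 3, 5, 6.
Primary stress on the rightmost head = syllable 6.
Secondary stress on 1, 2, 3, 5: ˌul.ˌno:m.ˌti.ra.ˌnu:.ˈdo.la.fu.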